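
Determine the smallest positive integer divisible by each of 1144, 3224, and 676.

1144 = 2^3 × 11 × 13
3224 = 2^3 × 13 × 31
676 = 2^2 × 13^2
LCM(1144, 3224, 676) = 2^3 × 11 × 13^2 × 31 = 461032.

461032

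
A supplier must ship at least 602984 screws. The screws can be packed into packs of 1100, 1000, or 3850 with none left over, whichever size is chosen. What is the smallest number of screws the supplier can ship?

616000

The number of screws must be a common multiple of 1100, 1000, and 3850, so a multiple of their LCM.
1100 = 2^2 × 5^2 × 11
1000 = 2^3 × 5^3
3850 = 2 × 5^2 × 7 × 11
LCM(1100, 1000, 3850) = 2^3 × 5^3 × 7 × 11 = 77000.
Smallest multiple of 77000 that is ≥ 602984: ⌈602984/77000⌉ × 77000 = 8 × 77000 = 616000.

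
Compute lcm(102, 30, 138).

11730

102 = 2 × 3 × 17
30 = 2 × 3 × 5
138 = 2 × 3 × 23
LCM(102, 30, 138) = 2 × 3 × 5 × 17 × 23 = 11730.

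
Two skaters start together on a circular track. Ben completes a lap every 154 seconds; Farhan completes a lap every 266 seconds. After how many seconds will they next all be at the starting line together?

2926 seconds

We need the least common multiple of the intervals.
154 = 2 × 7 × 11
266 = 2 × 7 × 19
LCM(154, 266) = 2 × 7 × 11 × 19 = 2926.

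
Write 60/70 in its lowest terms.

6/7

60 = 2^2 × 3 × 5
70 = 2 × 5 × 7
gcd(60, 70) = 2 × 5 = 10.
Divide numerator and denominator by 10: 60/70 = 6/7.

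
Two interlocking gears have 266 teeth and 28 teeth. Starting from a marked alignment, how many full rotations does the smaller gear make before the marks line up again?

19 rotations

The first common completion time is the LCM of the periods.
266 = 2 × 7 × 19
28 = 2^2 × 7
LCM(266, 28) = 2^2 × 7 × 19 = 532.
Rotations for period 28: 532 / 28 = 19.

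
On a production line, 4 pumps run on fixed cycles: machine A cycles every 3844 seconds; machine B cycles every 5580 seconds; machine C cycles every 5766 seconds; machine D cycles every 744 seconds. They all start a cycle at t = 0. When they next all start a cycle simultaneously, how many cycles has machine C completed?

60 cycles

All finish a whole number of cycles simultaneously at t = LCM of the periods.
3844 = 2^2 × 31^2
5580 = 2^2 × 3^2 × 5 × 31
5766 = 2 × 3 × 31^2
744 = 2^3 × 3 × 31
LCM(3844, 5580, 5766, 744) = 2^3 × 3^2 × 5 × 31^2 = 345960.
Cycles for period 5766: 345960 / 5766 = 60.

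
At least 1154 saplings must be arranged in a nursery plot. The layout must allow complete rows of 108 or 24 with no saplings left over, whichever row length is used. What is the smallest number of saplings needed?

1296

The number of saplings must be a common multiple of 108 and 24, so a multiple of their LCM.
108 = 2^2 × 3^3
24 = 2^3 × 3
LCM(108, 24) = 2^3 × 3^3 = 216.
Smallest multiple of 216 that is ≥ 1154: ⌈1154/216⌉ × 216 = 6 × 216 = 1296.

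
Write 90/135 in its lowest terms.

90 = 2 × 3^2 × 5
135 = 3^3 × 5
gcd(90, 135) = 3^2 × 5 = 45.
Divide numerator and denominator by 45: 90/135 = 2/3.

2/3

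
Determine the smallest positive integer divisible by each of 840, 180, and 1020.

840 = 2^3 × 3 × 5 × 7
180 = 2^2 × 3^2 × 5
1020 = 2^2 × 3 × 5 × 17
LCM(840, 180, 1020) = 2^3 × 3^2 × 5 × 7 × 17 = 42840.

42840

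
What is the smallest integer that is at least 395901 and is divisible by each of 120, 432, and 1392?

438480

The integer must be a common multiple of 120, 432, and 1392, so a multiple of their LCM.
120 = 2^3 × 3 × 5
432 = 2^4 × 3^3
1392 = 2^4 × 3 × 29
LCM(120, 432, 1392) = 2^4 × 3^3 × 5 × 29 = 62640.
Smallest multiple of 62640 that is ≥ 395901: ⌈395901/62640⌉ × 62640 = 7 × 62640 = 438480.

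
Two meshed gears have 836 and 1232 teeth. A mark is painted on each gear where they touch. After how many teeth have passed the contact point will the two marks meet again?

We need the least common multiple of the intervals.
836 = 2^2 × 11 × 19
1232 = 2^4 × 7 × 11
LCM(836, 1232) = 2^4 × 7 × 11 × 19 = 23408.

23408 teeth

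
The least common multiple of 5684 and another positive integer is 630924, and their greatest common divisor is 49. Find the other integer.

gcd × lcm = product of the two integers, so the other integer is (49 × 630924) / 5684 = 5439.

5439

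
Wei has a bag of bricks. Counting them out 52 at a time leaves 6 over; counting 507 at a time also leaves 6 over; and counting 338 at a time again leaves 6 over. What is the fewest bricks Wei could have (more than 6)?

2034

N − 6 must be a common multiple of 52, 507, and 338.
52 = 2^2 × 13
507 = 3 × 13^2
338 = 2 × 13^2
LCM(52, 507, 338) = 2^2 × 3 × 13^2 = 2028.
Smallest N > 6 is LCM + 6 = 2028 + 6 = 2034.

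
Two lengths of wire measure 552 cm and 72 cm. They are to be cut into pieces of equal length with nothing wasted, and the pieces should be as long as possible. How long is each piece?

Each piece length must divide every original length, so the longest possible is gcd(552, 72).
552 = 2^3 × 3 × 23
72 = 2^3 × 3^2
gcd(552, 72) = 2^3 × 3 = 24.

24 cm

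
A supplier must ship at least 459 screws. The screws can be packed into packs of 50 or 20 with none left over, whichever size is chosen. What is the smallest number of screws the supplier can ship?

500

The number of screws must be a common multiple of 50 and 20, so a multiple of their LCM.
50 = 2 × 5^2
20 = 2^2 × 5
LCM(50, 20) = 2^2 × 5^2 = 100.
Smallest multiple of 100 that is ≥ 459: ⌈459/100⌉ × 100 = 5 × 100 = 500.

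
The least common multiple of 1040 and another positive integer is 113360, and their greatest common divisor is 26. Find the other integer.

gcd × lcm = product of the two integers, so the other integer is (26 × 113360) / 1040 = 2834.

2834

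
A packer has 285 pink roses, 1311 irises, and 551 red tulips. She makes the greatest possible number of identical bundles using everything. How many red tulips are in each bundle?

Number of bundles = gcd(285, 1311, 551).
285 = 3 × 5 × 19
1311 = 3 × 19 × 23
551 = 19 × 29
gcd(285, 1311, 551) = 19.
red tulips per bundle = 551 / 19 = 29.

29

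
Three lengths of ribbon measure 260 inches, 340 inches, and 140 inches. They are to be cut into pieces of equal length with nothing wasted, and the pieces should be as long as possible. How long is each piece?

Each piece length must divide every original length, so the longest possible is gcd(260, 340, 140).
260 = 2^2 × 5 × 13
340 = 2^2 × 5 × 17
140 = 2^2 × 5 × 7
gcd(260, 340, 140) = 2^2 × 5 = 20.

20 inches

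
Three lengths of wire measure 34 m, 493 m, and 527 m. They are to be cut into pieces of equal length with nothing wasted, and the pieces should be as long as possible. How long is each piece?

17 m

The greatest length dividing all of 34, 493, and 527 is their gcd.
34 = 2 × 17
493 = 17 × 29
527 = 17 × 31
gcd(34, 493, 527) = 17.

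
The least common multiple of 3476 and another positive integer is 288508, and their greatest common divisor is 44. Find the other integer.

gcd × lcm = product of the two integers, so the other integer is (44 × 288508) / 3476 = 3652.

3652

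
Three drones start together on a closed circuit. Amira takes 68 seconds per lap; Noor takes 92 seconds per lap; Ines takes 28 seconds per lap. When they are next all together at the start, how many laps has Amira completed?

The first common completion time is the LCM of the periods.
68 = 2^2 × 17
92 = 2^2 × 23
28 = 2^2 × 7
LCM(68, 92, 28) = 2^2 × 7 × 17 × 23 = 10948.
Laps for period 68: 10948 / 68 = 161.

161 laps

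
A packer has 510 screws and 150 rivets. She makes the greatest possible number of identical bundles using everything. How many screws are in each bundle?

17

Number of bundles = gcd(510, 150).
510 = 2 × 3 × 5 × 17
150 = 2 × 3 × 5^2
gcd(510, 150) = 2 × 3 × 5 = 30.
screws per bundle = 510 / 30 = 17.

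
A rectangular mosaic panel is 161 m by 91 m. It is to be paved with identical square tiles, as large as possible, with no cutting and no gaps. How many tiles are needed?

299

Tile side = gcd(161, 91).
161 = 7 × 23
91 = 7 × 13
gcd(161, 91) = 7.
Tiles: (161/7) × (91/7) = 23 × 13 = 299.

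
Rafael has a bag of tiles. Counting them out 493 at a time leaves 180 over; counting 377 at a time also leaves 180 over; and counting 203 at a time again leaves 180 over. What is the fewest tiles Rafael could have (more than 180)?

45043

N − 180 must be a common multiple of 493, 377, and 203.
493 = 17 × 29
377 = 13 × 29
203 = 7 × 29
LCM(493, 377, 203) = 7 × 13 × 17 × 29 = 44863.
Smallest N > 180 is LCM + 180 = 44863 + 180 = 45043.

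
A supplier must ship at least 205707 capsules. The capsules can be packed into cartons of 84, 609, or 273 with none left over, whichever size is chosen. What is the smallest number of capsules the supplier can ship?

221676

The number of capsules must be a common multiple of 84, 609, and 273, so a multiple of their LCM.
84 = 2^2 × 3 × 7
609 = 3 × 7 × 29
273 = 3 × 7 × 13
LCM(84, 609, 273) = 2^2 × 3 × 7 × 13 × 29 = 31668.
Smallest multiple of 31668 that is ≥ 205707: ⌈205707/31668⌉ × 31668 = 7 × 31668 = 221676.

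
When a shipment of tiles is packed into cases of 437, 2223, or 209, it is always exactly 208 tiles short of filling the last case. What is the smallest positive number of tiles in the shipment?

Being 208 short of a full case of size k means N ≡ −208 (mod k), i.e. N + 208 is a multiple of each size.
437 = 19 × 23
2223 = 3^2 × 13 × 19
209 = 11 × 19
LCM(437, 2223, 209) = 3^2 × 11 × 13 × 19 × 23 = 562419.
Smallest positive N is 562419 − 208 = 562211.

562211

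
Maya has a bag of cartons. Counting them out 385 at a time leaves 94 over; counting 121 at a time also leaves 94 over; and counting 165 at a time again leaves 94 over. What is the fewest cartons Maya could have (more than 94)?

12799

N − 94 must be a common multiple of 385, 121, and 165.
385 = 5 × 7 × 11
121 = 11^2
165 = 3 × 5 × 11
LCM(385, 121, 165) = 3 × 5 × 7 × 11^2 = 12705.
Smallest N > 94 is LCM + 94 = 12705 + 94 = 12799.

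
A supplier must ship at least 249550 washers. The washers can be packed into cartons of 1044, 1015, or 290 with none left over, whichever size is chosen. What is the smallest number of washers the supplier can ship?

255780

The number of washers must be a common multiple of 1044, 1015, and 290, so a multiple of their LCM.
1044 = 2^2 × 3^2 × 29
1015 = 5 × 7 × 29
290 = 2 × 5 × 29
LCM(1044, 1015, 290) = 2^2 × 3^2 × 5 × 7 × 29 = 36540.
Smallest multiple of 36540 that is ≥ 249550: ⌈249550/36540⌉ × 36540 = 7 × 36540 = 255780.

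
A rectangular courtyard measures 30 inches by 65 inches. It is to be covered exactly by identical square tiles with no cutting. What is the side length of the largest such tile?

The tile side must divide both 30 and 65, so the largest is their gcd.
30 = 2 × 3 × 5
65 = 5 × 13
gcd(30, 65) = 5.

5 inches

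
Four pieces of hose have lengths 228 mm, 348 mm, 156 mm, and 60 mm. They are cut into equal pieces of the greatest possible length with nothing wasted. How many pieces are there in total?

Piece length = gcd(228, 348, 156, 60).
228 = 2^2 × 3 × 19
348 = 2^2 × 3 × 29
156 = 2^2 × 3 × 13
60 = 2^2 × 3 × 5
gcd(228, 348, 156, 60) = 2^2 × 3 = 12.
Total pieces = 228/12 + 348/12 + 156/12 + 60/12 = 19 + 29 + 13 + 5 = 66.

66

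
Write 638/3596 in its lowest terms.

638 = 2 × 11 × 29
3596 = 2^2 × 29 × 31
gcd(638, 3596) = 2 × 29 = 58.
Divide numerator and denominator by 58: 638/3596 = 11/62.

11/62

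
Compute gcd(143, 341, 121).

11

143 = 11 × 13
341 = 11 × 31
121 = 11^2
gcd(143, 341, 121) = 11.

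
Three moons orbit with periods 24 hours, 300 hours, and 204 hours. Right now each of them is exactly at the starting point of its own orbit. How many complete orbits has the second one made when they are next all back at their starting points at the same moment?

The first common completion time is the LCM of the periods.
24 = 2^3 × 3
300 = 2^2 × 3 × 5^2
204 = 2^2 × 3 × 17
LCM(24, 300, 204) = 2^3 × 3 × 5^2 × 17 = 10200.
Orbits for period 300: 10200 / 300 = 34.

34 orbits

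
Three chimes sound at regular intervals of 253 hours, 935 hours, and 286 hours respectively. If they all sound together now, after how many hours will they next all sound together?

We need the least common multiple of the intervals.
253 = 11 × 23
935 = 5 × 11 × 17
286 = 2 × 11 × 13
LCM(253, 935, 286) = 2 × 5 × 11 × 13 × 17 × 23 = 559130.

559130 hours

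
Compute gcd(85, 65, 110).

5

85 = 5 × 17
65 = 5 × 13
110 = 2 × 5 × 11
gcd(85, 65, 110) = 5.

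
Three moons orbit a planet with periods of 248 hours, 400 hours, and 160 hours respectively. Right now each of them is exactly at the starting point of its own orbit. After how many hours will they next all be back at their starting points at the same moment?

They coincide at every common multiple of the periods; the first is the LCM.
248 = 2^3 × 31
400 = 2^4 × 5^2
160 = 2^5 × 5
LCM(248, 400, 160) = 2^5 × 5^2 × 31 = 24800.

24800 hours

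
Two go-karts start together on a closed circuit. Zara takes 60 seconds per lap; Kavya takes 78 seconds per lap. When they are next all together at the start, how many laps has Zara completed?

13 laps

They are all back at their starting positions together after one LCM of the periods.
60 = 2^2 × 3 × 5
78 = 2 × 3 × 13
LCM(60, 78) = 2^2 × 3 × 5 × 13 = 780.
Laps for period 60: 780 / 60 = 13.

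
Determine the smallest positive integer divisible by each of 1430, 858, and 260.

1430 = 2 × 5 × 11 × 13
858 = 2 × 3 × 11 × 13
260 = 2^2 × 5 × 13
LCM(1430, 858, 260) = 2^2 × 3 × 5 × 11 × 13 = 8580.

8580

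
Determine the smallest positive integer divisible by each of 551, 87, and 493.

28101

551 = 19 × 29
87 = 3 × 29
493 = 17 × 29
LCM(551, 87, 493) = 3 × 17 × 19 × 29 = 28101.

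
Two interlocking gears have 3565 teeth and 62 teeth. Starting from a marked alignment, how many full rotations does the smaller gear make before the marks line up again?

115 rotations

The first common completion time is the LCM of the periods.
3565 = 5 × 23 × 31
62 = 2 × 31
LCM(3565, 62) = 2 × 5 × 23 × 31 = 7130.
Rotations for period 62: 7130 / 62 = 115.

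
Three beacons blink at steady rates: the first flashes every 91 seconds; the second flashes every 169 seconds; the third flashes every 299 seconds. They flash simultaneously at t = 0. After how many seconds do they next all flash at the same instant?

The first simultaneous occurrence is after LCM of the individual periods.
91 = 7 × 13
169 = 13^2
299 = 13 × 23
LCM(91, 169, 299) = 7 × 13^2 × 23 = 27209.

27209 seconds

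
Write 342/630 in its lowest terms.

19/35

342 = 2 × 3^2 × 19
630 = 2 × 3^2 × 5 × 7
gcd(342, 630) = 2 × 3^2 = 18.
Divide numerator and denominator by 18: 342/630 = 19/35.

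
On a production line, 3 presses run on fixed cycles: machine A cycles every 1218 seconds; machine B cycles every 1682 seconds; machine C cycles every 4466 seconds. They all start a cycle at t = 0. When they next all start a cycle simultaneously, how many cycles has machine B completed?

All finish a whole number of cycles simultaneously at t = LCM of the periods.
1218 = 2 × 3 × 7 × 29
1682 = 2 × 29^2
4466 = 2 × 7 × 11 × 29
LCM(1218, 1682, 4466) = 2 × 3 × 7 × 11 × 29^2 = 388542.
Cycles for period 1682: 388542 / 1682 = 231.

231 cycles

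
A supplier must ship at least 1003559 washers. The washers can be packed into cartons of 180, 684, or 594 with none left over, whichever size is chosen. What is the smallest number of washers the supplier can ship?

1015740

The number of washers must be a common multiple of 180, 684, and 594, so a multiple of their LCM.
180 = 2^2 × 3^2 × 5
684 = 2^2 × 3^2 × 19
594 = 2 × 3^3 × 11
LCM(180, 684, 594) = 2^2 × 3^3 × 5 × 11 × 19 = 112860.
Smallest multiple of 112860 that is ≥ 1003559: ⌈1003559/112860⌉ × 112860 = 9 × 112860 = 1015740.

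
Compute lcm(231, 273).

3003

231 = 3 × 7 × 11
273 = 3 × 7 × 13
LCM(231, 273) = 3 × 7 × 11 × 13 = 3003.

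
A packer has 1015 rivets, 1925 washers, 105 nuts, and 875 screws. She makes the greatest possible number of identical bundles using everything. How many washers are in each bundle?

Number of bundles = gcd(1015, 1925, 105, 875).
1015 = 5 × 7 × 29
1925 = 5^2 × 7 × 11
105 = 3 × 5 × 7
875 = 5^3 × 7
gcd(1015, 1925, 105, 875) = 5 × 7 = 35.
washers per bundle = 1925 / 35 = 55.

55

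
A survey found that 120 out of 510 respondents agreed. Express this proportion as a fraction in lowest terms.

4/17

120 = 2^3 × 3 × 5
510 = 2 × 3 × 5 × 17
gcd(120, 510) = 2 × 3 × 5 = 30.
Divide numerator and denominator by 30: 120/510 = 4/17.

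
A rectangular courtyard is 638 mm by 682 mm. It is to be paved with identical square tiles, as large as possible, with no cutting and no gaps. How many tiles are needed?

899

Tile side = gcd(638, 682).
638 = 2 × 11 × 29
682 = 2 × 11 × 31
gcd(638, 682) = 2 × 11 = 22.
Tiles: (638/22) × (682/22) = 29 × 31 = 899.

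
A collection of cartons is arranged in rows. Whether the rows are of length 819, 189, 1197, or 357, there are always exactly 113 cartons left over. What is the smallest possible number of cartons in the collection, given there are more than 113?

793724

N − 113 must be a common multiple of 819, 189, 1197, and 357.
819 = 3^2 × 7 × 13
189 = 3^3 × 7
1197 = 3^2 × 7 × 19
357 = 3 × 7 × 17
LCM(819, 189, 1197, 357) = 3^3 × 7 × 13 × 17 × 19 = 793611.
Smallest N > 113 is LCM + 113 = 793611 + 113 = 793724.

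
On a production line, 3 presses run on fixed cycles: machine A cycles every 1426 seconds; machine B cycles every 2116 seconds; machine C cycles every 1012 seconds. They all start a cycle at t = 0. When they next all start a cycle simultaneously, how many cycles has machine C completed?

All finish a whole number of cycles simultaneously at t = LCM of the periods.
1426 = 2 × 23 × 31
2116 = 2^2 × 23^2
1012 = 2^2 × 11 × 23
LCM(1426, 2116, 1012) = 2^2 × 11 × 23^2 × 31 = 721556.
Cycles for period 1012: 721556 / 1012 = 713.

713 cycles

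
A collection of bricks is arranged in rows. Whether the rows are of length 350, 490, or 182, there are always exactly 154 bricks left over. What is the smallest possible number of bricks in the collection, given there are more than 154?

N − 154 must be a common multiple of 350, 490, and 182.
350 = 2 × 5^2 × 7
490 = 2 × 5 × 7^2
182 = 2 × 7 × 13
LCM(350, 490, 182) = 2 × 5^2 × 7^2 × 13 = 31850.
Smallest N > 154 is LCM + 154 = 31850 + 154 = 32004.

32004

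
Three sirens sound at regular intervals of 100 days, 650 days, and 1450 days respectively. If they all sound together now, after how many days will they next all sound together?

37700 days

We need the least common multiple of the intervals.
100 = 2^2 × 5^2
650 = 2 × 5^2 × 13
1450 = 2 × 5^2 × 29
LCM(100, 650, 1450) = 2^2 × 5^2 × 13 × 29 = 37700.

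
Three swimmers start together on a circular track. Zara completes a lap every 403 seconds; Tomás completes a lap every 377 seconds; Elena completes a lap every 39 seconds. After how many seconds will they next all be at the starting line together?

We need the least common multiple of the intervals.
403 = 13 × 31
377 = 13 × 29
39 = 3 × 13
LCM(403, 377, 39) = 3 × 13 × 29 × 31 = 35061.

35061 seconds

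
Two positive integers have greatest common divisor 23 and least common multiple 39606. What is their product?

For any two positive integers, gcd × lcm = product = 23 × 39606 = 910938.

910938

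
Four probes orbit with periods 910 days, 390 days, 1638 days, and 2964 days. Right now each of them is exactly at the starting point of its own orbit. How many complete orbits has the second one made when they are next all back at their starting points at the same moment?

798 orbits

They are all back at their starting positions together after one LCM of the periods.
910 = 2 × 5 × 7 × 13
390 = 2 × 3 × 5 × 13
1638 = 2 × 3^2 × 7 × 13
2964 = 2^2 × 3 × 13 × 19
LCM(910, 390, 1638, 2964) = 2^2 × 3^2 × 5 × 7 × 13 × 19 = 311220.
Orbits for period 390: 311220 / 390 = 798.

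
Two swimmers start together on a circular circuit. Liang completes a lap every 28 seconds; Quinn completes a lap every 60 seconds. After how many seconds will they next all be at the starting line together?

We need the least common multiple of the intervals.
28 = 2^2 × 7
60 = 2^2 × 3 × 5
LCM(28, 60) = 2^2 × 3 × 5 × 7 = 420.

420 seconds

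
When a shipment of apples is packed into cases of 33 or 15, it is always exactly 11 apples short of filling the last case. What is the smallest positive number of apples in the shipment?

Being 11 short of a full case of size k means N ≡ −11 (mod k), i.e. N + 11 is a multiple of each size.
33 = 3 × 11
15 = 3 × 5
LCM(33, 15) = 3 × 5 × 11 = 165.
Smallest positive N is 165 − 11 = 154.

154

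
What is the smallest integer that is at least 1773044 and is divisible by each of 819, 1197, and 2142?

The integer must be a common multiple of 819, 1197, and 2142, so a multiple of their LCM.
819 = 3^2 × 7 × 13
1197 = 3^2 × 7 × 19
2142 = 2 × 3^2 × 7 × 17
LCM(819, 1197, 2142) = 2 × 3^2 × 7 × 13 × 17 × 19 = 529074.
Smallest multiple of 529074 that is ≥ 1773044: ⌈1773044/529074⌉ × 529074 = 4 × 529074 = 2116296.

2116296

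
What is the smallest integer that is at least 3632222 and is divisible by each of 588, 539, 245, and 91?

The integer must be a common multiple of 588, 539, 245, and 91, so a multiple of their LCM.
588 = 2^2 × 3 × 7^2
539 = 7^2 × 11
245 = 5 × 7^2
91 = 7 × 13
LCM(588, 539, 245, 91) = 2^2 × 3 × 5 × 7^2 × 11 × 13 = 420420.
Smallest multiple of 420420 that is ≥ 3632222: ⌈3632222/420420⌉ × 420420 = 9 × 420420 = 3783780.

3783780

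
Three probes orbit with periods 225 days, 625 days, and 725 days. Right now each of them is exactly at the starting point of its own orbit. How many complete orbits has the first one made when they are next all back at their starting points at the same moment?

They are all back at their starting positions together after one LCM of the periods.
225 = 3^2 × 5^2
625 = 5^4
725 = 5^2 × 29
LCM(225, 625, 725) = 3^2 × 5^4 × 29 = 163125.
Orbits for period 225: 163125 / 225 = 725.

725 orbits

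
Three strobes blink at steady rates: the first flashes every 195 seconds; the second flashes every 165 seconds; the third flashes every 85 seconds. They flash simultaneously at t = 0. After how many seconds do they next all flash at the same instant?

The first simultaneous occurrence is after LCM of the individual periods.
195 = 3 × 5 × 13
165 = 3 × 5 × 11
85 = 5 × 17
LCM(195, 165, 85) = 3 × 5 × 11 × 13 × 17 = 36465.

36465 seconds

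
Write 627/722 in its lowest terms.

33/38

627 = 3 × 11 × 19
722 = 2 × 19^2
gcd(627, 722) = 19.
Divide numerator and denominator by 19: 627/722 = 33/38.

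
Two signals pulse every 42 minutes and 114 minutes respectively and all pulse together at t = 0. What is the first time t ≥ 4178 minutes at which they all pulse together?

Joint pulses occur at multiples of LCM(42, 114).
42 = 2 × 3 × 7
114 = 2 × 3 × 19
LCM(42, 114) = 2 × 3 × 7 × 19 = 798.
Smallest multiple of 798 that is ≥ 4178: ⌈4178/798⌉ × 798 = 6 × 798 = 4788.

4788 minutes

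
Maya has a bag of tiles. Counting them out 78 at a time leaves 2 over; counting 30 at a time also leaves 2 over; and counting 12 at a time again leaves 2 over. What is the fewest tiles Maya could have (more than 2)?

782

N − 2 must be a common multiple of 78, 30, and 12.
78 = 2 × 3 × 13
30 = 2 × 3 × 5
12 = 2^2 × 3
LCM(78, 30, 12) = 2^2 × 3 × 5 × 13 = 780.
Smallest N > 2 is LCM + 2 = 780 + 2 = 782.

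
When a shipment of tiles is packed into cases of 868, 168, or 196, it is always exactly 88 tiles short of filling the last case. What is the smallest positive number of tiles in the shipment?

Being 88 short of a full case of size k means N ≡ −88 (mod k), i.e. N + 88 is a multiple of each size.
868 = 2^2 × 7 × 31
168 = 2^3 × 3 × 7
196 = 2^2 × 7^2
LCM(868, 168, 196) = 2^3 × 3 × 7^2 × 31 = 36456.
Smallest positive N is 36456 − 88 = 36368.

36368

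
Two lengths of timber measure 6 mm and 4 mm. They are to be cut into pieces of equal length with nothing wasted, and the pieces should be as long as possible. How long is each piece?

Each piece length must divide every original length, so the longest possible is gcd(6, 4).
6 = 2 × 3
4 = 2^2
gcd(6, 4) = 2.

2 mm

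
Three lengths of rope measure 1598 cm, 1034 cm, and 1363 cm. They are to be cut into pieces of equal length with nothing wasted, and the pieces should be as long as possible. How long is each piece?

47 cm

Each piece length must divide every original length, so the longest possible is gcd(1598, 1034, 1363).
1598 = 2 × 17 × 47
1034 = 2 × 11 × 47
1363 = 29 × 47
gcd(1598, 1034, 1363) = 47.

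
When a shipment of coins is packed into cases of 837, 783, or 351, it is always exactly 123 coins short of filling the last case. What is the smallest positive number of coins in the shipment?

Being 123 short of a full case of size k means N ≡ −123 (mod k), i.e. N + 123 is a multiple of each size.
837 = 3^3 × 31
783 = 3^3 × 29
351 = 3^3 × 13
LCM(837, 783, 351) = 3^3 × 13 × 29 × 31 = 315549.
Smallest positive N is 315549 − 123 = 315426.

315426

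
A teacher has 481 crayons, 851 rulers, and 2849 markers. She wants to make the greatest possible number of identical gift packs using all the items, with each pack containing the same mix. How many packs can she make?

37 packs

The pack count must divide each quantity, so the greatest is gcd(481, 851, 2849).
481 = 13 × 37
851 = 23 × 37
2849 = 7 × 11 × 37
gcd(481, 851, 2849) = 37.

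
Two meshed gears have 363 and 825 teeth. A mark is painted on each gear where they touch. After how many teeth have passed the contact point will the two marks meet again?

9075 teeth

We need the least common multiple of the intervals.
363 = 3 × 11^2
825 = 3 × 5^2 × 11
LCM(363, 825) = 3 × 5^2 × 11^2 = 9075.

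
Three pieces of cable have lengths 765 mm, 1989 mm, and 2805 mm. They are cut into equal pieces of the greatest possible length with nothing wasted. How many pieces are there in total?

Piece length = gcd(765, 1989, 2805).
765 = 3^2 × 5 × 17
1989 = 3^2 × 13 × 17
2805 = 3 × 5 × 11 × 17
gcd(765, 1989, 2805) = 3 × 17 = 51.
Total pieces = 765/51 + 1989/51 + 2805/51 = 15 + 39 + 55 = 109.

109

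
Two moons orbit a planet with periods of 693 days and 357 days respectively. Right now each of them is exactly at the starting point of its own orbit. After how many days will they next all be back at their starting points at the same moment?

The first simultaneous occurrence is after LCM of the individual periods.
693 = 3^2 × 7 × 11
357 = 3 × 7 × 17
LCM(693, 357) = 3^2 × 7 × 11 × 17 = 11781.

11781 days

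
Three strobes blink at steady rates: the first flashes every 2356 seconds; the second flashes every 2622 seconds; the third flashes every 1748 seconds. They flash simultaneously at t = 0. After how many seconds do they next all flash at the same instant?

162564 seconds

The first simultaneous occurrence is after LCM of the individual periods.
2356 = 2^2 × 19 × 31
2622 = 2 × 3 × 19 × 23
1748 = 2^2 × 19 × 23
LCM(2356, 2622, 1748) = 2^2 × 3 × 19 × 23 × 31 = 162564.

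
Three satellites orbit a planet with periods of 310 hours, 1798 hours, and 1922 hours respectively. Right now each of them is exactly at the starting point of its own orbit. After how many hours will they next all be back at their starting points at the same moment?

We need the least common multiple of the intervals.
310 = 2 × 5 × 31
1798 = 2 × 29 × 31
1922 = 2 × 31^2
LCM(310, 1798, 1922) = 2 × 5 × 29 × 31^2 = 278690.

278690 hours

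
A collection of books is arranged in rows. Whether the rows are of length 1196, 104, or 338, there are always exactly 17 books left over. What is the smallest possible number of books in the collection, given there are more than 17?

N − 17 must be a common multiple of 1196, 104, and 338.
1196 = 2^2 × 13 × 23
104 = 2^3 × 13
338 = 2 × 13^2
LCM(1196, 104, 338) = 2^3 × 13^2 × 23 = 31096.
Smallest N > 17 is LCM + 17 = 31096 + 17 = 31113.

31113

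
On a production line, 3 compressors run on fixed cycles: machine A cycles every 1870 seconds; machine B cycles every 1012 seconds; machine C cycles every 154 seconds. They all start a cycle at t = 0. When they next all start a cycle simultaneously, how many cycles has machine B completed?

They are all back at their starting positions together after one LCM of the periods.
1870 = 2 × 5 × 11 × 17
1012 = 2^2 × 11 × 23
154 = 2 × 7 × 11
LCM(1870, 1012, 154) = 2^2 × 5 × 7 × 11 × 17 × 23 = 602140.
Cycles for period 1012: 602140 / 1012 = 595.

595 cycles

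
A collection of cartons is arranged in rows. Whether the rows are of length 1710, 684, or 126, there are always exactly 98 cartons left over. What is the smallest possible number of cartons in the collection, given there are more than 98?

N − 98 must be a common multiple of 1710, 684, and 126.
1710 = 2 × 3^2 × 5 × 19
684 = 2^2 × 3^2 × 19
126 = 2 × 3^2 × 7
LCM(1710, 684, 126) = 2^2 × 3^2 × 5 × 7 × 19 = 23940.
Smallest N > 98 is LCM + 98 = 23940 + 98 = 24038.

24038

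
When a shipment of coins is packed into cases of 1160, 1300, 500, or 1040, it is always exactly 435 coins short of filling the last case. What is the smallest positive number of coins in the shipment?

Being 435 short of a full case of size k means N ≡ −435 (mod k), i.e. N + 435 is a multiple of each size.
1160 = 2^3 × 5 × 29
1300 = 2^2 × 5^2 × 13
500 = 2^2 × 5^3
1040 = 2^4 × 5 × 13
LCM(1160, 1300, 500, 1040) = 2^4 × 5^3 × 13 × 29 = 754000.
Smallest positive N is 754000 − 435 = 753565.

753565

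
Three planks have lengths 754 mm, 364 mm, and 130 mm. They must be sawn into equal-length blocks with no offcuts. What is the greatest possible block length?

26 mm

This is the greatest common divisor of 754, 364, and 130.
754 = 2 × 13 × 29
364 = 2^2 × 7 × 13
130 = 2 × 5 × 13
gcd(754, 364, 130) = 2 × 13 = 26.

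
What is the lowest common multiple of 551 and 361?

551 = 19 × 29
361 = 19^2
LCM(551, 361) = 19^2 × 29 = 10469.

10469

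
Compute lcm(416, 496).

416 = 2^5 × 13
496 = 2^4 × 31
LCM(416, 496) = 2^5 × 13 × 31 = 12896.

12896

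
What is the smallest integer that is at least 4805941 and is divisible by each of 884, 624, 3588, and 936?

The integer must be a common multiple of 884, 624, 3588, and 936, so a multiple of their LCM.
884 = 2^2 × 13 × 17
624 = 2^4 × 3 × 13
3588 = 2^2 × 3 × 13 × 23
936 = 2^3 × 3^2 × 13
LCM(884, 624, 3588, 936) = 2^4 × 3^2 × 13 × 17 × 23 = 731952.
Smallest multiple of 731952 that is ≥ 4805941: ⌈4805941/731952⌉ × 731952 = 7 × 731952 = 5123664.

5123664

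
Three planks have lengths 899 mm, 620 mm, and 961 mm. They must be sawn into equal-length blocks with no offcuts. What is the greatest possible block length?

This is the greatest common divisor of 899, 620, and 961.
899 = 29 × 31
620 = 2^2 × 5 × 31
961 = 31^2
gcd(899, 620, 961) = 31.

31 mm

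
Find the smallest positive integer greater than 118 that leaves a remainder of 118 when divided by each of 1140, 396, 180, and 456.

N − 118 must be a common multiple of 1140, 396, 180, and 456.
1140 = 2^2 × 3 × 5 × 19
396 = 2^2 × 3^2 × 11
180 = 2^2 × 3^2 × 5
456 = 2^3 × 3 × 19
LCM(1140, 396, 180, 456) = 2^3 × 3^2 × 5 × 11 × 19 = 75240.
Smallest N > 118 is LCM + 118 = 75240 + 118 = 75358.

75358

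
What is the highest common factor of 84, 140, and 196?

84 = 2^2 × 3 × 7
140 = 2^2 × 5 × 7
196 = 2^2 × 7^2
gcd(84, 140, 196) = 2^2 × 7 = 28.

28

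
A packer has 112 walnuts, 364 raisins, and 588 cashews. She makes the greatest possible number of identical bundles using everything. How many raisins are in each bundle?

Number of bundles = gcd(112, 364, 588).
112 = 2^4 × 7
364 = 2^2 × 7 × 13
588 = 2^2 × 3 × 7^2
gcd(112, 364, 588) = 2^2 × 7 = 28.
raisins per bundle = 364 / 28 = 13.

13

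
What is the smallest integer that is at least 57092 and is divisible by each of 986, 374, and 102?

65076

The integer must be a common multiple of 986, 374, and 102, so a multiple of their LCM.
986 = 2 × 17 × 29
374 = 2 × 11 × 17
102 = 2 × 3 × 17
LCM(986, 374, 102) = 2 × 3 × 11 × 17 × 29 = 32538.
Smallest multiple of 32538 that is ≥ 57092: ⌈57092/32538⌉ × 32538 = 2 × 32538 = 65076.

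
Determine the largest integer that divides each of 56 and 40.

56 = 2^3 × 7
40 = 2^3 × 5
gcd(56, 40) = 2^3 = 8.

8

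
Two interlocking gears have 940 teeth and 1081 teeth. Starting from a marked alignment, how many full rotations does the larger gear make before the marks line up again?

All finish a whole number of cycles simultaneously at t = LCM of the periods.
940 = 2^2 × 5 × 47
1081 = 23 × 47
LCM(940, 1081) = 2^2 × 5 × 23 × 47 = 21620.
Rotations for period 1081: 21620 / 1081 = 20.

20 rotations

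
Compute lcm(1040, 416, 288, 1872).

1040 = 2^4 × 5 × 13
416 = 2^5 × 13
288 = 2^5 × 3^2
1872 = 2^4 × 3^2 × 13
LCM(1040, 416, 288, 1872) = 2^5 × 3^2 × 5 × 13 = 18720.

18720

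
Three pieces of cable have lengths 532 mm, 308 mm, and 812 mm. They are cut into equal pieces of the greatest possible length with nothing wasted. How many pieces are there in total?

59

Piece length = gcd(532, 308, 812).
532 = 2^2 × 7 × 19
308 = 2^2 × 7 × 11
812 = 2^2 × 7 × 29
gcd(532, 308, 812) = 2^2 × 7 = 28.
Total pieces = 532/28 + 308/28 + 812/28 = 19 + 11 + 29 = 59.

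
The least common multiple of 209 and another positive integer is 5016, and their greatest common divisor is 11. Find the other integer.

gcd × lcm = product of the two integers, so the other integer is (11 × 5016) / 209 = 264.

264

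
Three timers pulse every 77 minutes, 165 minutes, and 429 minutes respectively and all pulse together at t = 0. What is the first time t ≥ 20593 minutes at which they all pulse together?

30030 minutes

Joint pulses occur at multiples of LCM(77, 165, 429).
77 = 7 × 11
165 = 3 × 5 × 11
429 = 3 × 11 × 13
LCM(77, 165, 429) = 3 × 5 × 7 × 11 × 13 = 15015.
Smallest multiple of 15015 that is ≥ 20593: ⌈20593/15015⌉ × 15015 = 2 × 15015 = 30030.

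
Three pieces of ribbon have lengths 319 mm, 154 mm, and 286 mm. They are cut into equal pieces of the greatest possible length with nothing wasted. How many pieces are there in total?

69

Piece length = gcd(319, 154, 286).
319 = 11 × 29
154 = 2 × 7 × 11
286 = 2 × 11 × 13
gcd(319, 154, 286) = 11.
Total pieces = 319/11 + 154/11 + 286/11 = 29 + 14 + 26 = 69.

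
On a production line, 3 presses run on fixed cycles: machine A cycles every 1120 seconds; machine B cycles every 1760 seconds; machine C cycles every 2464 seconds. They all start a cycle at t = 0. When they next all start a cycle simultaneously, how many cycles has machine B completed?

7 cycles

The first common completion time is the LCM of the periods.
1120 = 2^5 × 5 × 7
1760 = 2^5 × 5 × 11
2464 = 2^5 × 7 × 11
LCM(1120, 1760, 2464) = 2^5 × 5 × 7 × 11 = 12320.
Cycles for period 1760: 12320 / 1760 = 7.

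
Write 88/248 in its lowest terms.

11/31

88 = 2^3 × 11
248 = 2^3 × 31
gcd(88, 248) = 2^3 = 8.
Divide numerator and denominator by 8: 88/248 = 11/31.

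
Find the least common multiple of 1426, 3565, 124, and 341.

156860

1426 = 2 × 23 × 31
3565 = 5 × 23 × 31
124 = 2^2 × 31
341 = 11 × 31
LCM(1426, 3565, 124, 341) = 2^2 × 5 × 11 × 23 × 31 = 156860.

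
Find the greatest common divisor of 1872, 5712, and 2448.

48

1872 = 2^4 × 3^2 × 13
5712 = 2^4 × 3 × 7 × 17
2448 = 2^4 × 3^2 × 17
gcd(1872, 5712, 2448) = 2^4 × 3 = 48.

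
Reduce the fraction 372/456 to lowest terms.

372 = 2^2 × 3 × 31
456 = 2^3 × 3 × 19
gcd(372, 456) = 2^2 × 3 = 12.
Divide numerator and denominator by 12: 372/456 = 31/38.

31/38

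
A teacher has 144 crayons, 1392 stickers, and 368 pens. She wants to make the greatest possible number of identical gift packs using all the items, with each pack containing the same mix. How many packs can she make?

16 packs

The pack count must divide each quantity, so the greatest is gcd(144, 1392, 368).
144 = 2^4 × 3^2
1392 = 2^4 × 3 × 29
368 = 2^4 × 23
gcd(144, 1392, 368) = 2^4 = 16.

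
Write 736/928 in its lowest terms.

736 = 2^5 × 23
928 = 2^5 × 29
gcd(736, 928) = 2^5 = 32.
Divide numerator and denominator by 32: 736/928 = 23/29.

23/29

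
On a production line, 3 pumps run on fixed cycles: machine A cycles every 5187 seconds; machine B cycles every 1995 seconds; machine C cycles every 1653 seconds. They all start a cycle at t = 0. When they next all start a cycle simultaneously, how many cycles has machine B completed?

All finish a whole number of cycles simultaneously at t = LCM of the periods.
5187 = 3 × 7 × 13 × 19
1995 = 3 × 5 × 7 × 19
1653 = 3 × 19 × 29
LCM(5187, 1995, 1653) = 3 × 5 × 7 × 13 × 19 × 29 = 752115.
Cycles for period 1995: 752115 / 1995 = 377.

377 cycles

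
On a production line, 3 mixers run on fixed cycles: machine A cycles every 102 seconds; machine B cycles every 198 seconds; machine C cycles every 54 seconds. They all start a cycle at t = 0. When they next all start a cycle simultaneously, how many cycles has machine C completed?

All finish a whole number of cycles simultaneously at t = LCM of the periods.
102 = 2 × 3 × 17
198 = 2 × 3^2 × 11
54 = 2 × 3^3
LCM(102, 198, 54) = 2 × 3^3 × 11 × 17 = 10098.
Cycles for period 54: 10098 / 54 = 187.

187 cycles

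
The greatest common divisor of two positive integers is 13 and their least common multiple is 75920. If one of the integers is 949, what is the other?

For two integers, gcd × lcm = product, so the other is (13 × 75920) / 949 = 986960 / 949 = 1040.

1040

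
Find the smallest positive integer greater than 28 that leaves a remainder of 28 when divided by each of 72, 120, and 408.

6148

N − 28 must be a common multiple of 72, 120, and 408.
72 = 2^3 × 3^2
120 = 2^3 × 3 × 5
408 = 2^3 × 3 × 17
LCM(72, 120, 408) = 2^3 × 3^2 × 5 × 17 = 6120.
Smallest N > 28 is LCM + 28 = 6120 + 28 = 6148.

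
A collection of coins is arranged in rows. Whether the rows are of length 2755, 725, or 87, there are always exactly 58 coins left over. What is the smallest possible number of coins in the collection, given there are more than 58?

41383

N − 58 must be a common multiple of 2755, 725, and 87.
2755 = 5 × 19 × 29
725 = 5^2 × 29
87 = 3 × 29
LCM(2755, 725, 87) = 3 × 5^2 × 19 × 29 = 41325.
Smallest N > 58 is LCM + 58 = 41325 + 58 = 41383.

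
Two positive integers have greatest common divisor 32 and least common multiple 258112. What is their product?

For any two positive integers, gcd × lcm = product = 32 × 258112 = 8259584.

8259584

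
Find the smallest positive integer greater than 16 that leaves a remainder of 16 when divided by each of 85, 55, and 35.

6561

N − 16 must be a common multiple of 85, 55, and 35.
85 = 5 × 17
55 = 5 × 11
35 = 5 × 7
LCM(85, 55, 35) = 5 × 7 × 11 × 17 = 6545.
Smallest N > 16 is LCM + 16 = 6545 + 16 = 6561.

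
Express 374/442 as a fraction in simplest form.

11/13

374 = 2 × 11 × 17
442 = 2 × 13 × 17
gcd(374, 442) = 2 × 17 = 34.
Divide numerator and denominator by 34: 374/442 = 11/13.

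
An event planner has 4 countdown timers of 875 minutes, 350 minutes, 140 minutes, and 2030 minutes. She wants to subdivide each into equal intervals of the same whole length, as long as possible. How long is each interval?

35 minutes

The interval must divide each timer length; the longest such is the gcd.
875 = 5^3 × 7
350 = 2 × 5^2 × 7
140 = 2^2 × 5 × 7
2030 = 2 × 5 × 7 × 29
gcd(875, 350, 140, 2030) = 5 × 7 = 35.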